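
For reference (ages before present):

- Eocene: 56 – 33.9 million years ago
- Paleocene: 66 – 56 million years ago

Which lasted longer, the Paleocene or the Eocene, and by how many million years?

Paleocene: 66 − 56 = 10 Myr.
Eocene: 56 − 33.9 = 22.1 Myr.
Difference: 22.1 − 10 = 12.1 Myr, so the Eocene was longer.

Eocene, by 12.1 million years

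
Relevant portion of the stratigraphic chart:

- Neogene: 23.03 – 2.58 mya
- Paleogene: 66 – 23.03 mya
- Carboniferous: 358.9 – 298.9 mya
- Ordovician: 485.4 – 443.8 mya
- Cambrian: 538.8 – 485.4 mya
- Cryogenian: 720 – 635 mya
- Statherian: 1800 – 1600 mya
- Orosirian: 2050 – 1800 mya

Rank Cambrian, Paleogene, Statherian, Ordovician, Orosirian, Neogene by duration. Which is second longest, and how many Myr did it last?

Durations: Cambrian 53.4; Paleogene 42.97; Statherian 200; Ordovician 41.6; Orosirian 250; Neogene 20.45 Myr.
Sorted longest-first: Orosirian (250), Statherian (200), Cambrian (53.4), Paleogene (42.97), Ordovician (41.6), Neogene (20.45).
The second longest is Statherian at 200 Myr.

Statherian, 200 million years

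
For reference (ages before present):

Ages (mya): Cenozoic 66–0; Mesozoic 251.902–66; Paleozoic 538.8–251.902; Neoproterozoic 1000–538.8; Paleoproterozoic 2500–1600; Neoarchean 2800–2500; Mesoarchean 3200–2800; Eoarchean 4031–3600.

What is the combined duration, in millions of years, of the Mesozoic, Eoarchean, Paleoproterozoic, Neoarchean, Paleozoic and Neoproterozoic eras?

2565 million years

Each duration: Mesozoic = 185.902; Eoarchean = 431; Paleoproterozoic = 900; Neoarchean = 300; Paleozoic = 286.898; Neoproterozoic = 461.2.
Sum: 185.902 + 431 + 900 + 300 + 286.898 + 461.2 = 2565 Myr.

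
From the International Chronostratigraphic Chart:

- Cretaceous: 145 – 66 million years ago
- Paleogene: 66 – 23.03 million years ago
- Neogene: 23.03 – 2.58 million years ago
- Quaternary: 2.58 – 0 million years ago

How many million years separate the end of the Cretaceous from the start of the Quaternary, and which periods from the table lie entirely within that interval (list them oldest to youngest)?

End of Cretaceous = 66 Ma; start of Quaternary = 2.58 Ma.
Gap = 66 − 2.58 = 63.42 Myr.
Periods wholly inside 66–2.58 Ma: Paleogene (66–23.03), Neogene (23.03–2.58).

63.42 million years; Paleogene, Neogene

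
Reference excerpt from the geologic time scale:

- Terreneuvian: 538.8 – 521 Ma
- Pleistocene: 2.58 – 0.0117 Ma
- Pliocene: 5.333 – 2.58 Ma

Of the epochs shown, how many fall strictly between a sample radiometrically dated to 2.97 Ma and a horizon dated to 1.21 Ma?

The older date is 2.97 Ma and the younger is 1.21 Ma.
No epoch both begins after 2.97 Ma and ends before 1.21 Ma, so the count is 0.

0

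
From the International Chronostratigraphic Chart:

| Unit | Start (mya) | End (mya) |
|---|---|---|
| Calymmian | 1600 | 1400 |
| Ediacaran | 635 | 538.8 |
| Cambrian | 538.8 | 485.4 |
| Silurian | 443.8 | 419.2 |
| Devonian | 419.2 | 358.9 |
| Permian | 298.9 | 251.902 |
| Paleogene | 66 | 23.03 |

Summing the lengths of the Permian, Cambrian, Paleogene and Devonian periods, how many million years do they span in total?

Duration is start − end for each: (298.9 − 251.902) + (538.8 − 485.4) + (66 − 23.03) + (419.2 − 358.9).
That is 46.998 + 53.4 + 42.97 + 60.3, which totals 203.668 million years.

203.668 million years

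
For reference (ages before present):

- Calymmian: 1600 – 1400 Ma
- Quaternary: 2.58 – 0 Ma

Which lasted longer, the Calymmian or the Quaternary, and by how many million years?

Calymmian, by 197.42 million years

Calymmian: 1600 − 1400 = 200 Myr.
Quaternary: 2.58 − 0 = 2.58 Myr.
Difference: 200 − 2.58 = 197.42 Myr, so the Calymmian was longer.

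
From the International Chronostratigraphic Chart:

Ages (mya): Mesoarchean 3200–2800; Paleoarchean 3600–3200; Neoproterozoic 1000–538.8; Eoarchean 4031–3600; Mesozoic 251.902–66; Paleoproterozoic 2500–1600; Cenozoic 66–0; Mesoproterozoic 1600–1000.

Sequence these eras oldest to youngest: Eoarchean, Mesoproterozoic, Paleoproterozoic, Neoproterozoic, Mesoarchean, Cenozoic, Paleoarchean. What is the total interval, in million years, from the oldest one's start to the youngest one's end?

Start ages (Ma): Eoarchean 4031, Paleoarchean 3600, Mesoarchean 3200, Paleoproterozoic 2500, Mesoproterozoic 1600, Neoproterozoic 1000, Cenozoic 66.
Ordered oldest to youngest: Eoarchean, Paleoarchean, Mesoarchean, Paleoproterozoic, Mesoproterozoic, Neoproterozoic, Cenozoic.
Span = 4031 − 0 = 4031 Myr.

Eoarchean, Paleoarchean, Mesoarchean, Paleoproterozoic, Mesoproterozoic, Neoproterozoic, Cenozoic; total span 4031 Myr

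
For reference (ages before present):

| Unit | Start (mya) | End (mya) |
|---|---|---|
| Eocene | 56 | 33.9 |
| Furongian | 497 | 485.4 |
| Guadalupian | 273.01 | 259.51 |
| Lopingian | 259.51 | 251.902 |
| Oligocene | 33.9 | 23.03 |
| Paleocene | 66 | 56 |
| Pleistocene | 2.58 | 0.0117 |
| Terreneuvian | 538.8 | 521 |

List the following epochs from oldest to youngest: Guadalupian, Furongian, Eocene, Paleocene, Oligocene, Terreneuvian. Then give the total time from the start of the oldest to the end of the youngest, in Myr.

From the excerpt: Guadalupian 273.01–259.51; Furongian 497–485.4; Eocene 56–33.9; Paleocene 66–56; Oligocene 33.9–23.03; Terreneuvian 538.8–521 (Ma).
Larger Ma is earlier, so the oldest is Terreneuvian and the youngest is Oligocene; oldest to youngest: Terreneuvian, Furongian, Guadalupian, Paleocene, Eocene, Oligocene.
Oldest start 538.8 minus youngest end 23.03 gives 515.77 Myr overall.

Terreneuvian → Furongian → Guadalupian → Paleocene → Eocene → Oligocene; total span 515.77 Myr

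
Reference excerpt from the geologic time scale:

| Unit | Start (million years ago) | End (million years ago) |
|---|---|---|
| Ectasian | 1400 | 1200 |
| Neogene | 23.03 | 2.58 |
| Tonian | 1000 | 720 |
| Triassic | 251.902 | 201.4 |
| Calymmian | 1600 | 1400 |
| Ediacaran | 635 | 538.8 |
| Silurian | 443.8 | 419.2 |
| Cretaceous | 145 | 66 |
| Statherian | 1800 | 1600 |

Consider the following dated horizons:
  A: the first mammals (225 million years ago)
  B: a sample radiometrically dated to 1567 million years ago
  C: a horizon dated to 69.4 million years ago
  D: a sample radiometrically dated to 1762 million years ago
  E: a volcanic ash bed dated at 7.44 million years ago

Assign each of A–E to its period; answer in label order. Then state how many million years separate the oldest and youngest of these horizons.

A: 225 Ma lies in 251.902–201.4 Ma, so Triassic.
B: 1567 Ma lies in 1600–1400 Ma, so Calymmian.
C: 69.4 Ma lies in 145–66 Ma, so Cretaceous.
D: 1762 Ma lies in 1800–1600 Ma, so Statherian.
E: 7.44 Ma lies in 23.03–2.58 Ma, so Neogene.
Oldest = 1762 Ma, youngest = 7.44 Ma → span 1754.56 Myr.

A — Triassic; B — Calymmian; C — Cretaceous; D — Statherian; E — Neogene; span 1754.56 million years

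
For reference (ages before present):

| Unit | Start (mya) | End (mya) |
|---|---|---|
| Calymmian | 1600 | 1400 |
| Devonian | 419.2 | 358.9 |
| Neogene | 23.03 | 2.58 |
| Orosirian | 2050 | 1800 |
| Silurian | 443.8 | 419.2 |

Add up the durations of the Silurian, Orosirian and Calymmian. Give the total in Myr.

Each duration: Silurian = 24.6; Orosirian = 250; Calymmian = 200.
Sum: 24.6 + 250 + 200 = 474.6 Myr.

474.6 million years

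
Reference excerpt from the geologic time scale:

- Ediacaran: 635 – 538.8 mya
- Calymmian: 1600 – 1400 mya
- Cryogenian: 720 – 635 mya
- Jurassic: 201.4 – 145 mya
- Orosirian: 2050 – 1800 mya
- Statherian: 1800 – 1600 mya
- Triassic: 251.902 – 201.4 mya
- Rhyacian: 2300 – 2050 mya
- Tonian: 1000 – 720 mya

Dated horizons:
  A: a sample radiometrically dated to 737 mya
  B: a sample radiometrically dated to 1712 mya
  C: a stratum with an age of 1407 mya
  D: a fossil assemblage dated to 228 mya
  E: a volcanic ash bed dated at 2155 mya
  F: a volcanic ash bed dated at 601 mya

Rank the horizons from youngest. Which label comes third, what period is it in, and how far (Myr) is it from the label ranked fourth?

Sorted youngest-first by Ma: D (228), F (601), A (737), C (1407), B (1712), E (2155).
The third youngest is A at 737 Ma, which lies in 1000–720 Ma: the Tonian.
The fourth youngest is C at 1407 Ma; separation = |737 − 1407| = 670 Myr.

A, in the Tonian; 670 million years to C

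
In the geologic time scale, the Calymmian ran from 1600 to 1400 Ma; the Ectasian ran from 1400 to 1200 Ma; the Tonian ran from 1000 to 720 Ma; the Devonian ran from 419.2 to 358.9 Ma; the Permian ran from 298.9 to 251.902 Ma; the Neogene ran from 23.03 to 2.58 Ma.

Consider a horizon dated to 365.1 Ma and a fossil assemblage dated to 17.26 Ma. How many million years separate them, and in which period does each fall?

347.84 million years apart; the first in the Devonian, the second in the Neogene

Elapsed time: 365.1 − 17.26 = 347.84 Myr.
365.1 Ma lies within 419.2–358.9 Ma: Devonian.
17.26 Ma lies within 23.03–2.58 Ma: Neogene.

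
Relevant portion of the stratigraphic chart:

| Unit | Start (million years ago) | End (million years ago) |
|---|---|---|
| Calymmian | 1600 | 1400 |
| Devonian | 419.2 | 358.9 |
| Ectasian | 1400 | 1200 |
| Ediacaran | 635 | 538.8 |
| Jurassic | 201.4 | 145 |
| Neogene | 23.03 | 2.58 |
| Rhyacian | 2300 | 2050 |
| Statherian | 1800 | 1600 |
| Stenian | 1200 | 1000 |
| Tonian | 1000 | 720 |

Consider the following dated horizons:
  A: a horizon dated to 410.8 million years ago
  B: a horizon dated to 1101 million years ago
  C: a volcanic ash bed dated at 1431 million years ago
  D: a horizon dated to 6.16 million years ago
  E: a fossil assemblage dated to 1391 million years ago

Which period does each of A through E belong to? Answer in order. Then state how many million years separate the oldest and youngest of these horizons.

Match each age against the start–end ranges in the excerpt: A = 410.8 Ma → Devonian (419.2–358.9); B = 1101 Ma → Stenian (1200–1000); C = 1431 Ma → Calymmian (1600–1400); D = 6.16 Ma → Neogene (23.03–2.58); E = 1391 Ma → Ectasian (1400–1200).
The largest age is 1431 Ma and the smallest is 6.16 Ma; their difference is 1424.84 Myr.

A — Devonian; B — Stenian; C — Calymmian; D — Neogene; E — Ectasian; span 1424.84 million years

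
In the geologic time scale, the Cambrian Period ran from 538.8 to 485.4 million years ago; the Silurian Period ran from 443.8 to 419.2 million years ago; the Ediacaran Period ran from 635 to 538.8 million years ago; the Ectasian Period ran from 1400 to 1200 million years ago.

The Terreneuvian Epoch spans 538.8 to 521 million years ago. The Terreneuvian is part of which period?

The Terreneuvian (538.8–521 Ma) lies entirely within 538.8–485.4 Ma, the Cambrian Period.

Cambrian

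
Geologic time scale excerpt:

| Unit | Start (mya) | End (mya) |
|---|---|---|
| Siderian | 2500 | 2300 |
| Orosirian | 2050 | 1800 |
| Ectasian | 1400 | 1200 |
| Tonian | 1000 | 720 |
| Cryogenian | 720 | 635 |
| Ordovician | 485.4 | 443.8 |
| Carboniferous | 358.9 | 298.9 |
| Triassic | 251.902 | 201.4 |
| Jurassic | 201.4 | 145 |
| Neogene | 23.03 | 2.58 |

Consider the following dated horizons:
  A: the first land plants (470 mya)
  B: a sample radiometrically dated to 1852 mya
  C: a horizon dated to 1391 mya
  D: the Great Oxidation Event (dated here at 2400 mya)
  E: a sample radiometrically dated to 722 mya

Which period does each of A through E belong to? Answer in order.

A: 470 Ma lies in 485.4–443.8 Ma, so Ordovician.
B: 1852 Ma lies in 2050–1800 Ma, so Orosirian.
C: 1391 Ma lies in 1400–1200 Ma, so Ectasian.
D: 2400 Ma lies in 2500–2300 Ma, so Siderian.
E: 722 Ma lies in 1000–720 Ma, so Tonian.

A — Ordovician; B — Orosirian; C — Ectasian; D — Siderian; E — Tonian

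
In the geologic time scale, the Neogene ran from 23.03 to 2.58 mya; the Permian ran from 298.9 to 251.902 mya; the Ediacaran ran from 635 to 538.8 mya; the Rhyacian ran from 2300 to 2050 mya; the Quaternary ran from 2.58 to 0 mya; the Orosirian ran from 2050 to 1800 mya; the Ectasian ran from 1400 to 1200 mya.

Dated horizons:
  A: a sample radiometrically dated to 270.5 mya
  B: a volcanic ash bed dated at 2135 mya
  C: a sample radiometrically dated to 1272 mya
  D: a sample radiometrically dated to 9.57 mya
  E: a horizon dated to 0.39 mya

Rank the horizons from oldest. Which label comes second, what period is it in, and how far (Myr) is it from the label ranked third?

Larger Ma means older, so oldest first: B 2135 > C 1272 > A 270.5 > D 9.57 > E 0.39.
Counting 2 along gives C (1272 Ma); the excerpt puts that inside the Ectasian, 1400–1200 Ma.
Next in line is A (270.5 Ma), and 1272 − 270.5 = 1001.5 Myr.

C, in the Ectasian; 1001.5 million years to A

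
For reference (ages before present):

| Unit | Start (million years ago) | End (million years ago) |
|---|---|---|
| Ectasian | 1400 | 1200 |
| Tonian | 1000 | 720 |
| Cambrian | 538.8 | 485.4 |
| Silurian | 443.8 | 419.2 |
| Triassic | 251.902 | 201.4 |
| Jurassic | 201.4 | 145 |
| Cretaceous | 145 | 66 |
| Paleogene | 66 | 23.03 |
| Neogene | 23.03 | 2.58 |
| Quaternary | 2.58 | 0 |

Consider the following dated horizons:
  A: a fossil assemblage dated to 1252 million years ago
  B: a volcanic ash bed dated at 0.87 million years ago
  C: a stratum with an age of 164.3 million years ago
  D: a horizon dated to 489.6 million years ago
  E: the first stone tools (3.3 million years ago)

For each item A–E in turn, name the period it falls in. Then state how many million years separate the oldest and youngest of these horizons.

Match each age against the start–end ranges in the excerpt: A = 1252 Ma → Ectasian (1400–1200); B = 0.87 Ma → Quaternary (2.58–0); C = 164.3 Ma → Jurassic (201.4–145); D = 489.6 Ma → Cambrian (538.8–485.4); E = 3.3 Ma → Neogene (23.03–2.58).
The largest age is 1252 Ma and the smallest is 0.87 Ma; their difference is 1251.13 Myr.

A — Ectasian; B — Quaternary; C — Jurassic; D — Cambrian; E — Neogene; span 1251.13 million years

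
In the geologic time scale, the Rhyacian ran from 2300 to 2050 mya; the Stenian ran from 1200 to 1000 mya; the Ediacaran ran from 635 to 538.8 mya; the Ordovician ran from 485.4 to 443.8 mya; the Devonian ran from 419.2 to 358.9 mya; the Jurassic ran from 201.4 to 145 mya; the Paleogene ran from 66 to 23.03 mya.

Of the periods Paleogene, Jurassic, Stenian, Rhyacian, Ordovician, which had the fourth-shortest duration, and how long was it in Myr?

Stenian, 200 million years

Start − end for each: Paleogene 66 − 23.03 = 42.97; Jurassic 201.4 − 145 = 56.4; Stenian 1200 − 1000 = 200; Rhyacian 2300 − 2050 = 250; Ordovician 485.4 − 443.8 = 41.6.
Ranking these from shortest: Ordovician < Paleogene < Jurassic < Stenian < Rhyacian.
Position 4 in that ranking is Stenian, which lasted 200 Myr.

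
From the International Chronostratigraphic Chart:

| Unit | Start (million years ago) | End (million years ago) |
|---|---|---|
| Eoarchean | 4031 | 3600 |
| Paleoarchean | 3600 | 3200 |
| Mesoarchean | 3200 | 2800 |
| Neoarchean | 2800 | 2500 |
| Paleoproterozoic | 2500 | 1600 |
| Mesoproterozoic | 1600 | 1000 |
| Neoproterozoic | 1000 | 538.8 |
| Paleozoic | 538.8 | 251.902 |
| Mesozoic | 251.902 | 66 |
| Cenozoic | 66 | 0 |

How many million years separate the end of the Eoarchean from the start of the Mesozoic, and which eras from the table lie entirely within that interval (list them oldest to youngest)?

3348.098 million years; Paleoarchean, Mesoarchean, Neoarchean, Paleoproterozoic, Mesoproterozoic, Neoproterozoic, Paleozoic

The Eoarchean closes at 3600 Ma and the Mesozoic opens at 251.902 Ma, so the interval is 3600 − 251.902 = 3348.098 Myr.
An era fits inside if it starts at or after 3600 Ma and ends at or before 251.902 Ma; oldest first that gives Paleoarchean, Mesoarchean, Neoarchean, Paleoproterozoic, Mesoproterozoic, Neoproterozoic, Paleozoic.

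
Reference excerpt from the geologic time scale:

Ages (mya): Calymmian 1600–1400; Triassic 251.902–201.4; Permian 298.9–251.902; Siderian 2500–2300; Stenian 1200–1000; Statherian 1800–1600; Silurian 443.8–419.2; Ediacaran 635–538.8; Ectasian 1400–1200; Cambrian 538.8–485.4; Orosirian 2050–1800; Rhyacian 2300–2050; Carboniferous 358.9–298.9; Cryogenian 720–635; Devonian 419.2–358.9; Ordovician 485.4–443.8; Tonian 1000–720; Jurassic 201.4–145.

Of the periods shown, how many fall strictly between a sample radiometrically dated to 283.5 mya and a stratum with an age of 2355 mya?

2355 Ma sits inside the Siderian (2500–2300) and 283.5 Ma inside the Permian (298.9–251.902); neither of those is wholly between the two dates.
The listed periods lying completely between them are Rhyacian, Orosirian, Statherian, Calymmian, Ectasian, Stenian, Tonian, Cryogenian, Ediacaran, Cambrian, Ordovician, Silurian, Devonian, Carboniferous — 14 in all.

14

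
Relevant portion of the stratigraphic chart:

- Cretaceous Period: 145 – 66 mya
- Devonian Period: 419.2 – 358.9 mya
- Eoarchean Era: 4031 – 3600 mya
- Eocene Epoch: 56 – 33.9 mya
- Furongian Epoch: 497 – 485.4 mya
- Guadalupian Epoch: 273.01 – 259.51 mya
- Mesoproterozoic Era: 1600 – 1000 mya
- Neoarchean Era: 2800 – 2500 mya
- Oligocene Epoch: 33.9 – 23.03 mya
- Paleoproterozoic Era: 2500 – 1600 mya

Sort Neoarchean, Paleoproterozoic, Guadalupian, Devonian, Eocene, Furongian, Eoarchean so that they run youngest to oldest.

The oldest of these is Eoarchean (starts 4031 Ma) and the youngest is Eocene (ends 33.9 Ma).
In between, by decreasing start age: Neoarchean (2800), Paleoproterozoic (2500), Furongian (497), Devonian (419.2), Guadalupian (273.01).
Listing youngest first means reversing that sequence.

Eocene, Guadalupian, Devonian, Furongian, Paleoproterozoic, Neoarchean, Eoarchean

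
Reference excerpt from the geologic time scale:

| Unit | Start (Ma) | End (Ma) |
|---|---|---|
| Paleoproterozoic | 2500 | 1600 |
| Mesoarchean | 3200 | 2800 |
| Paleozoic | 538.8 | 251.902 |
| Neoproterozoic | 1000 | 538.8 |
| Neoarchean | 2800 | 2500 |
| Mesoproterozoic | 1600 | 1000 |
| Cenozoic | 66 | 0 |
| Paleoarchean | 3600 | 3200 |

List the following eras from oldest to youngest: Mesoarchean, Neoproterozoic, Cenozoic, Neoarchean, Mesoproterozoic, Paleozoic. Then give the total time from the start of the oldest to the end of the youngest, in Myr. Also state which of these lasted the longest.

Start ages (Ma): Mesoarchean 3200, Neoarchean 2800, Mesoproterozoic 1600, Neoproterozoic 1000, Paleozoic 538.8, Cenozoic 66.
Ordered oldest to youngest: Mesoarchean, Neoarchean, Mesoproterozoic, Neoproterozoic, Paleozoic, Cenozoic.
Span = 3200 − 0 = 3200 Myr.
Durations: Neoarchean 300, Mesoproterozoic 600, Paleozoic 286.898, Cenozoic 66, Mesoarchean 400, Neoproterozoic 461.2 → longest is Mesoproterozoic (600 Myr).

Mesoarchean → Neoarchean → Mesoproterozoic → Neoproterozoic → Paleozoic → Cenozoic; total span 3200 Myr; longest is Mesoproterozoic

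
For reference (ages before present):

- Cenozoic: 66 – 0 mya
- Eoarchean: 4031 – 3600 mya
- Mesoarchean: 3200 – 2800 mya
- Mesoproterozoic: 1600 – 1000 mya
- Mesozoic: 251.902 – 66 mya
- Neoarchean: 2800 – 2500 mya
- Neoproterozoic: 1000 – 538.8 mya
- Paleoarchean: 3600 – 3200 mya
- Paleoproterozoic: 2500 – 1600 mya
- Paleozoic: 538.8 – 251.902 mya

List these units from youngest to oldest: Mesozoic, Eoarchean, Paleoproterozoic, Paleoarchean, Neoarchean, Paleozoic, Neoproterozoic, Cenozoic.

Read off each span (Ma): Mesozoic 251.902–66; Eoarchean 4031–3600; Paleoproterozoic 2500–1600; Paleoarchean 3600–3200; Neoarchean 2800–2500; Paleozoic 538.8–251.902; Neoproterozoic 1000–538.8; Cenozoic 66–0.
Larger Ma is older, so oldest→youngest is Eoarchean, Paleoarchean, Neoarchean, Paleoproterozoic, Neoproterozoic, Paleozoic, Mesozoic, Cenozoic; reverse it for youngest→oldest.

Cenozoic, then Mesozoic, then Paleozoic, then Neoproterozoic, then Paleoproterozoic, then Neoarchean, then Paleoarchean, then Eoarchean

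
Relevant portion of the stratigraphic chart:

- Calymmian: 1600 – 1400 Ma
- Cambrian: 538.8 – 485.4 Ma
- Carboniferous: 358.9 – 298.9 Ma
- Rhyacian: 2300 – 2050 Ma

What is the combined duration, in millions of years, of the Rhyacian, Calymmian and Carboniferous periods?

510 million years

Each duration: Rhyacian = 250; Calymmian = 200; Carboniferous = 60.
Sum: 250 + 200 + 60 = 510 Myr.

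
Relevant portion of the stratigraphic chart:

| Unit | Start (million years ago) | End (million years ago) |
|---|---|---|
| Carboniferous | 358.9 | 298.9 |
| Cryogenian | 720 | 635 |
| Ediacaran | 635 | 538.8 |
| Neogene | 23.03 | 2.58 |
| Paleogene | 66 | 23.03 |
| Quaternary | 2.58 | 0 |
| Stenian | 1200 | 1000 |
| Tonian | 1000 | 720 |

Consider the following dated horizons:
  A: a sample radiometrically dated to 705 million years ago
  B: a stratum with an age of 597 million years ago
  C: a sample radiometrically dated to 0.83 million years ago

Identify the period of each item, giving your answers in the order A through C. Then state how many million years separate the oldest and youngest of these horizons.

A — Cryogenian; B — Ediacaran; C — Quaternary; span 704.17 million years

Match each age against the start–end ranges in the excerpt: A = 705 Ma → Cryogenian (720–635); B = 597 Ma → Ediacaran (635–538.8); C = 0.83 Ma → Quaternary (2.58–0).
The largest age is 705 Ma and the smallest is 0.83 Ma; their difference is 704.17 Myr.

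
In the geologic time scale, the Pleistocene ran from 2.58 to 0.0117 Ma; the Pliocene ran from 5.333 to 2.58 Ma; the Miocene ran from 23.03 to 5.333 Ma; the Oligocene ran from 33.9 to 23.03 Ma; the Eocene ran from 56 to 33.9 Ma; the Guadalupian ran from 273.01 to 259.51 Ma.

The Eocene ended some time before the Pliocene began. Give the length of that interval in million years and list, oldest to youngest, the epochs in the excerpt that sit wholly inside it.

28.567 million years; Oligocene, Miocene

The Eocene closes at 33.9 Ma and the Pliocene opens at 5.333 Ma, so the interval is 33.9 − 5.333 = 28.567 Myr.
An epoch fits inside if it starts at or after 33.9 Ma and ends at or before 5.333 Ma; oldest first that gives Oligocene, Miocene.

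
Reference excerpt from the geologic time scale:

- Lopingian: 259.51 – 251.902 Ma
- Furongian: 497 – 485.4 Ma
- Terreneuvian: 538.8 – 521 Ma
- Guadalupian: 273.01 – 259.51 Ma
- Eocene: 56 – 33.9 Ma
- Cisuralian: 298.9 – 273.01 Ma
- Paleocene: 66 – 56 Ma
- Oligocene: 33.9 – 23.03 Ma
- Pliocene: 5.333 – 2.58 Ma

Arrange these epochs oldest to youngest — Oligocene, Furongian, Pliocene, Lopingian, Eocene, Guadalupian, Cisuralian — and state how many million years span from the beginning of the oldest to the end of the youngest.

Furongian, Cisuralian, Guadalupian, Lopingian, Eocene, Oligocene, Pliocene; total span 494.42 Myr

From the excerpt: Oligocene 33.9–23.03; Furongian 497–485.4; Pliocene 5.333–2.58; Lopingian 259.51–251.902; Eocene 56–33.9; Guadalupian 273.01–259.51; Cisuralian 298.9–273.01 (Ma).
Larger Ma is earlier, so the oldest is Furongian and the youngest is Pliocene; oldest to youngest: Furongian, Cisuralian, Guadalupian, Lopingian, Eocene, Oligocene, Pliocene.
Oldest start 497 minus youngest end 2.58 gives 494.42 Myr overall.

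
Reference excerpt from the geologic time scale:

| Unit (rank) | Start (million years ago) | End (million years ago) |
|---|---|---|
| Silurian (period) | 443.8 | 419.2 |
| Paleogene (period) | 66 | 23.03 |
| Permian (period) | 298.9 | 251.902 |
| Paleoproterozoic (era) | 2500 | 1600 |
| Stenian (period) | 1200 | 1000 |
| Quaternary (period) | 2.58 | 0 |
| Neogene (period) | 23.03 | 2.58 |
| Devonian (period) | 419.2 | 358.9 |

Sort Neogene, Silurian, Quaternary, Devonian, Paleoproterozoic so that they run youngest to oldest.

Quaternary, Neogene, Devonian, Silurian, Paleoproterozoic

Read off each span (Ma): Neogene 23.03–2.58; Silurian 443.8–419.2; Quaternary 2.58–0; Devonian 419.2–358.9; Paleoproterozoic 2500–1600.
Larger Ma is older, so oldest→youngest is Paleoproterozoic, Silurian, Devonian, Neogene, Quaternary; reverse it for youngest→oldest.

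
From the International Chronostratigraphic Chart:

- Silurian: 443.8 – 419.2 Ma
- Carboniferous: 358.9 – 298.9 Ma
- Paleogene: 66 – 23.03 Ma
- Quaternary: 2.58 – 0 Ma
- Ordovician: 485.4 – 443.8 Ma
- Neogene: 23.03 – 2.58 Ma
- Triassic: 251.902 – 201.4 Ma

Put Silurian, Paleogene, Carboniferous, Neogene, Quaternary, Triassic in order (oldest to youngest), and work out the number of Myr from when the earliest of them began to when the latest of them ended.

From the excerpt: Silurian 443.8–419.2; Paleogene 66–23.03; Carboniferous 358.9–298.9; Neogene 23.03–2.58; Quaternary 2.58–0; Triassic 251.902–201.4 (Ma).
Larger Ma is earlier, so the oldest is Silurian and the youngest is Quaternary; oldest to youngest: Silurian, Carboniferous, Triassic, Paleogene, Neogene, Quaternary.
Oldest start 443.8 minus youngest end 0 gives 443.8 Myr overall.

Silurian, Carboniferous, Triassic, Paleogene, Neogene, Quaternary; total span 443.8 Myr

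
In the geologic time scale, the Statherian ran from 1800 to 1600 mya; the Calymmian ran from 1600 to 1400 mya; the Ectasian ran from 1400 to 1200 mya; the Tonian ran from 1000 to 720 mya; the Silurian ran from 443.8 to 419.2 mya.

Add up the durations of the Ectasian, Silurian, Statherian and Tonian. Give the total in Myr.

704.6 million years

Each duration: Ectasian = 200; Silurian = 24.6; Statherian = 200; Tonian = 280.
Sum: 200 + 24.6 + 200 + 280 = 704.6 Myr.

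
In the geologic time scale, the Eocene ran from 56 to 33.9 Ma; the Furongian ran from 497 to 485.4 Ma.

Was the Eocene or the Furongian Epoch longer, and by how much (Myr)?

Eocene: 56 − 33.9 = 22.1 Myr.
Furongian: 497 − 485.4 = 11.6 Myr.
Difference: 22.1 − 11.6 = 10.5 Myr, so the Eocene was longer.

Eocene, by 10.5 million years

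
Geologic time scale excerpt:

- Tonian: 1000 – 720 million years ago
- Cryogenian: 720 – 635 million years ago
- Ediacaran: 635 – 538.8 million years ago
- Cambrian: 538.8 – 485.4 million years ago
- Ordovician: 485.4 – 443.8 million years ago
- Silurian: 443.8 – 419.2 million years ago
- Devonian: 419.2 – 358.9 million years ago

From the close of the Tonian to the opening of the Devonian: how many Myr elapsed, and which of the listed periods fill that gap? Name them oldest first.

The Tonian closes at 720 Ma and the Devonian opens at 419.2 Ma, so the interval is 720 − 419.2 = 300.8 Myr.
A period fits inside if it starts at or after 720 Ma and ends at or before 419.2 Ma; oldest first that gives Cryogenian, Ediacaran, Cambrian, Ordovician, Silurian.

300.8 million years; Cryogenian, Ediacaran, Cambrian, Ordovician, Silurian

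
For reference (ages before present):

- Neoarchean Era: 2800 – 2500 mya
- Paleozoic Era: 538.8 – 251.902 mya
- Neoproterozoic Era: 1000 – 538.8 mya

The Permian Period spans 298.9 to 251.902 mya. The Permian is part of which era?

Paleozoic

The Permian (298.9–251.902 Ma) lies entirely within 538.8–251.902 Ma, the Paleozoic Era.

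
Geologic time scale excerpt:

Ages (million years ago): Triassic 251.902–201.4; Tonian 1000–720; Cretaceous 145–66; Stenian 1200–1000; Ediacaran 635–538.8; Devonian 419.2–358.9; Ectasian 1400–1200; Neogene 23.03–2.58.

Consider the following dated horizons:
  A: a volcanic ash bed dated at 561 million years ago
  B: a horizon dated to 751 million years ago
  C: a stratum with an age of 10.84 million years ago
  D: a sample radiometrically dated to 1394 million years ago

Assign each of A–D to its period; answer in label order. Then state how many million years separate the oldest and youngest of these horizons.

A — Ediacaran; B — Tonian; C — Neogene; D — Ectasian; span 1383.16 million years

A: 561 Ma lies in 635–538.8 Ma, so Ediacaran.
B: 751 Ma lies in 1000–720 Ma, so Tonian.
C: 10.84 Ma lies in 23.03–2.58 Ma, so Neogene.
D: 1394 Ma lies in 1400–1200 Ma, so Ectasian.
Oldest = 1394 Ma, youngest = 10.84 Ma → span 1383.16 Myr.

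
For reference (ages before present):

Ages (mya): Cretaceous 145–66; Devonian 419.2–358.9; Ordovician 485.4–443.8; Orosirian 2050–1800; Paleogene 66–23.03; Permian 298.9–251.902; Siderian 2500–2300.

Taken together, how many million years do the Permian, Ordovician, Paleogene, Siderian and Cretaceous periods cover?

410.568 million years

Duration is start − end for each: (298.9 − 251.902) + (485.4 − 443.8) + (66 − 23.03) + (2500 − 2300) + (145 − 66).
That is 46.998 + 41.6 + 42.97 + 200 + 79, which totals 410.568 million years.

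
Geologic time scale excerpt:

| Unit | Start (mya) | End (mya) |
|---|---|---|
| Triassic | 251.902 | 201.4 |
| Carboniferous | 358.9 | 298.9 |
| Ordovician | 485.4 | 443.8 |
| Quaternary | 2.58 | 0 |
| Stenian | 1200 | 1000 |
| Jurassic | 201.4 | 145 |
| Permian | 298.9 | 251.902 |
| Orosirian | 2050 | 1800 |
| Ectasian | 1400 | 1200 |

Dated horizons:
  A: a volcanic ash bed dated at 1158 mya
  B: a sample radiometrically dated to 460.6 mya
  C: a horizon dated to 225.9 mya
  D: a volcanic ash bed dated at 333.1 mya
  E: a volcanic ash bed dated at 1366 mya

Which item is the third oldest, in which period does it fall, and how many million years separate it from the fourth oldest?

Larger Ma means older, so oldest first: E 1366 > A 1158 > B 460.6 > D 333.1 > C 225.9.
Counting 3 along gives B (460.6 Ma); the excerpt puts that inside the Ordovician, 485.4–443.8 Ma.
Next in line is D (333.1 Ma), and 460.6 − 333.1 = 127.5 Myr.

B, in the Ordovician; 127.5 million years to D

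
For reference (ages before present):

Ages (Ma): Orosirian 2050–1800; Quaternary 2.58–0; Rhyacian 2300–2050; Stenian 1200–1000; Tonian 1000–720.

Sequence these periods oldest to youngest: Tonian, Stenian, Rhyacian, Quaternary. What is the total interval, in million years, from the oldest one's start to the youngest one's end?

Start ages (Ma): Rhyacian 2300, Stenian 1200, Tonian 1000, Quaternary 2.58.
Ordered oldest to youngest: Rhyacian, Stenian, Tonian, Quaternary.
Span = 2300 − 0 = 2300 Myr.

Rhyacian, Stenian, Tonian, Quaternary; total span 2300 Myr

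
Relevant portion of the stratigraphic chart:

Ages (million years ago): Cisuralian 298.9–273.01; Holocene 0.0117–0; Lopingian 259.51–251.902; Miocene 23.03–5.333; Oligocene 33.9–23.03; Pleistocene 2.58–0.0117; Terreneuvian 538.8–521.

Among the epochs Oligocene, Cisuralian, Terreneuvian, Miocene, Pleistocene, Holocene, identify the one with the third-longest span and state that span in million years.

Miocene, 17.697 million years

Durations: Oligocene 10.87; Cisuralian 25.89; Terreneuvian 17.8; Miocene 17.697; Pleistocene 2.5683; Holocene 0.0117 Myr.
Sorted longest-first: Cisuralian (25.89), Terreneuvian (17.8), Miocene (17.697), Oligocene (10.87), Pleistocene (2.5683), Holocene (0.0117).
The third longest is Miocene at 17.697 Myr.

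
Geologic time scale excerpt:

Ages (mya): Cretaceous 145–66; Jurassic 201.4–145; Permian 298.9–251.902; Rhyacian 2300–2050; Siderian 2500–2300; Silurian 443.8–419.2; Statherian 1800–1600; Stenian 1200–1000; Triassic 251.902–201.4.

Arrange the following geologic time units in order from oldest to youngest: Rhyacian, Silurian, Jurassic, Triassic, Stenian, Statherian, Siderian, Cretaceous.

The oldest of these is Siderian (starts 2500 Ma) and the youngest is Cretaceous (ends 66 Ma).
In between, by decreasing start age: Rhyacian (2300), Statherian (1800), Stenian (1200), Silurian (443.8), Triassic (251.902), Jurassic (201.4).

Siderian, Rhyacian, Statherian, Stenian, Silurian, Triassic, Jurassic, Cretaceous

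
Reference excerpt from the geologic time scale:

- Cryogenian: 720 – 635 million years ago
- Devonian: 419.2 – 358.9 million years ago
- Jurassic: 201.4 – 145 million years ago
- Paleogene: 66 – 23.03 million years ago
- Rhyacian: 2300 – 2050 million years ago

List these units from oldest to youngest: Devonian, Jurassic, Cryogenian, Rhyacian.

Rhyacian, then Cryogenian, then Devonian, then Jurassic

Read off each span (Ma): Devonian 419.2–358.9; Jurassic 201.4–145; Cryogenian 720–635; Rhyacian 2300–2050.
Larger Ma is older, so oldest→youngest is Rhyacian, Cryogenian, Devonian, Jurassic.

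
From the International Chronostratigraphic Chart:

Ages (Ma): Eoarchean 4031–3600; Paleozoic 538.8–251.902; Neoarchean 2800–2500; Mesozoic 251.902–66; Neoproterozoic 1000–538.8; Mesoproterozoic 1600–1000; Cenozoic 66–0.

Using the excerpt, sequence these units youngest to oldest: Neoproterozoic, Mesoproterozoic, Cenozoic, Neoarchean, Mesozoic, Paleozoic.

Cenozoic, then Mesozoic, then Paleozoic, then Neoproterozoic, then Mesoproterozoic, then Neoarchean

The oldest of these is Neoarchean (starts 2800 Ma) and the youngest is Cenozoic (ends 0 Ma).
In between, by decreasing start age: Mesoproterozoic (1600), Neoproterozoic (1000), Paleozoic (538.8), Mesozoic (251.902).
Listing youngest first means reversing that sequence.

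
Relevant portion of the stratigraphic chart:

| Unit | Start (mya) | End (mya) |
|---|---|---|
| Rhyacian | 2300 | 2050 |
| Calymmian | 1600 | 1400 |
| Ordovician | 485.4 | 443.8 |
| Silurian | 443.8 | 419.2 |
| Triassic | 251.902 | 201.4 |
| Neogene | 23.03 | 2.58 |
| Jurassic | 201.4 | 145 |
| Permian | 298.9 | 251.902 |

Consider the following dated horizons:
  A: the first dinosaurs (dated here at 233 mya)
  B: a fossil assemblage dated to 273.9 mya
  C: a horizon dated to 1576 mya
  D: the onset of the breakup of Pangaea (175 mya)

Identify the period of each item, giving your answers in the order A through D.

A — Triassic; B — Permian; C — Calymmian; D — Jurassic

A: 233 Ma lies in 251.902–201.4 Ma, so Triassic.
B: 273.9 Ma lies in 298.9–251.902 Ma, so Permian.
C: 1576 Ma lies in 1600–1400 Ma, so Calymmian.
D: 175 Ma lies in 201.4–145 Ma, so Jurassic.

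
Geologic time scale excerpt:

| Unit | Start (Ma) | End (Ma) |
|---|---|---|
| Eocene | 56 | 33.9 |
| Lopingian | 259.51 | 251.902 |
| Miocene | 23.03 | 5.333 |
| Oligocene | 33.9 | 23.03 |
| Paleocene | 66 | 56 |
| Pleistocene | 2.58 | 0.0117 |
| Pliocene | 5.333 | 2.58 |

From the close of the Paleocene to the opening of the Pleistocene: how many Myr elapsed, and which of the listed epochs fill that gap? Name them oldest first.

53.42 million years; Eocene, Oligocene, Miocene, Pliocene

End of Paleocene = 56 Ma; start of Pleistocene = 2.58 Ma.
Gap = 56 − 2.58 = 53.42 Myr.
Epochs wholly inside 56–2.58 Ma: Eocene (56–33.9), Oligocene (33.9–23.03), Miocene (23.03–5.333), Pliocene (5.333–2.58).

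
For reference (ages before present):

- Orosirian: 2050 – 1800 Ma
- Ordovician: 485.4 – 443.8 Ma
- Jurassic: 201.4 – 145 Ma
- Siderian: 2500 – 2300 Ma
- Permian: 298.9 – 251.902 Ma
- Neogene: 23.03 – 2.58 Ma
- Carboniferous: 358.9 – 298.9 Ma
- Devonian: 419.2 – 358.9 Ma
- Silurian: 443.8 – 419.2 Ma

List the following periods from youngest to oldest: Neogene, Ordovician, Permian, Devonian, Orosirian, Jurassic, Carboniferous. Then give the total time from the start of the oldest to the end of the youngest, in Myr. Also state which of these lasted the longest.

Neogene, Jurassic, Permian, Carboniferous, Devonian, Ordovician, Orosirian; total span 2047.42 Myr; longest is Orosirian

Start ages (Ma): Orosirian 2050, Ordovician 485.4, Devonian 419.2, Carboniferous 358.9, Permian 298.9, Jurassic 201.4, Neogene 23.03.
Ordered youngest to oldest: Neogene, Jurassic, Permian, Carboniferous, Devonian, Ordovician, Orosirian.
Span = 2050 − 2.58 = 2047.42 Myr.
Durations: Neogene 20.45, Jurassic 56.4, Devonian 60.3, Orosirian 250, Ordovician 41.6, Carboniferous 60, Permian 46.998 → longest is Orosirian (250 Myr).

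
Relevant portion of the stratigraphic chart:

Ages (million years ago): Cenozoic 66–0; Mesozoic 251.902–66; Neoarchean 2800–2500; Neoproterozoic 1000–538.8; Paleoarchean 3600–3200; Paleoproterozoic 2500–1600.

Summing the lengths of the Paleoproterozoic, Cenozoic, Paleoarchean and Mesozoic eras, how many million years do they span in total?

Duration is start − end for each: (2500 − 1600) + (66 − 0) + (3600 − 3200) + (251.902 − 66).
That is 900 + 66 + 400 + 185.902, which totals 1551.902 million years.

1551.902 million years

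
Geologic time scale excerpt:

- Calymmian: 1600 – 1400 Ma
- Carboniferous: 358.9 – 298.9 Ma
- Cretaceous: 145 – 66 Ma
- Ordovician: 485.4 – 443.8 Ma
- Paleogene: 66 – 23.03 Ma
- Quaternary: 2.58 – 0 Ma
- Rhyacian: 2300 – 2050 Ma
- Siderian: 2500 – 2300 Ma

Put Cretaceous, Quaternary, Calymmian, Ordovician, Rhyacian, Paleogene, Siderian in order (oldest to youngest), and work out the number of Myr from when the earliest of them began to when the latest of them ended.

Start ages (Ma): Siderian 2500, Rhyacian 2300, Calymmian 1600, Ordovician 485.4, Cretaceous 145, Paleogene 66, Quaternary 2.58.
Ordered oldest to youngest: Siderian, Rhyacian, Calymmian, Ordovician, Cretaceous, Paleogene, Quaternary.
Span = 2500 − 0 = 2500 Myr.

Siderian, Rhyacian, Calymmian, Ordovician, Cretaceous, Paleogene, Quaternary; total span 2500 Myr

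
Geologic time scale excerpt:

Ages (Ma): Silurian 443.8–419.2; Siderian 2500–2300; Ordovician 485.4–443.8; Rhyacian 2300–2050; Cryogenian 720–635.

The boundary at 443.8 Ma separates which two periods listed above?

Ordovician and Silurian

The Ordovician ends at 443.8 Ma and the Silurian begins at 443.8 Ma, so they share that boundary.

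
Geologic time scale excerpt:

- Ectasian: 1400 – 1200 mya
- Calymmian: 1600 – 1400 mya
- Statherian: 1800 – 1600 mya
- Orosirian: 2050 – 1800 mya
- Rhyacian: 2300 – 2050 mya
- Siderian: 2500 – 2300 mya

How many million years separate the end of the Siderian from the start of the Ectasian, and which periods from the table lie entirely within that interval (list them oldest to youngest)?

End of Siderian = 2300 Ma; start of Ectasian = 1400 Ma.
Gap = 2300 − 1400 = 900 Myr.
Periods wholly inside 2300–1400 Ma: Rhyacian (2300–2050), Orosirian (2050–1800), Statherian (1800–1600), Calymmian (1600–1400).

900 million years; Rhyacian, Orosirian, Statherian, Calymmian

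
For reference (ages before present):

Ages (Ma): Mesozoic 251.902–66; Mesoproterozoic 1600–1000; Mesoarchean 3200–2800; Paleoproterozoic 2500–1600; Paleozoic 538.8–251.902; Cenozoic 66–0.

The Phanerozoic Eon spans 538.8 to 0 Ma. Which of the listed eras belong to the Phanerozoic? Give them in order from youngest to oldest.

Cenozoic, Mesozoic, Paleozoic

Eras with both bounds inside 538.8–0 Ma: Cenozoic (66–0), Mesozoic (251.902–66), Paleozoic (538.8–251.902).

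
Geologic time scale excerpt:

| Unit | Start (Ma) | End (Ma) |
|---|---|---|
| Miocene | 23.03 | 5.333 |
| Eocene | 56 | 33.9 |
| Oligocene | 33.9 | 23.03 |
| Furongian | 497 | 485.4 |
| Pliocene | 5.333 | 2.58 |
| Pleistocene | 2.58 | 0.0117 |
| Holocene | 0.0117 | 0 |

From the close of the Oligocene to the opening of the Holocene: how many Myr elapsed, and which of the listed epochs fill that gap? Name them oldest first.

23.0183 million years; Miocene, Pliocene, Pleistocene

The Oligocene closes at 23.03 Ma and the Holocene opens at 0.0117 Ma, so the interval is 23.03 − 0.0117 = 23.0183 Myr.
An epoch fits inside if it starts at or after 23.03 Ma and ends at or before 0.0117 Ma; oldest first that gives Miocene, Pliocene, Pleistocene.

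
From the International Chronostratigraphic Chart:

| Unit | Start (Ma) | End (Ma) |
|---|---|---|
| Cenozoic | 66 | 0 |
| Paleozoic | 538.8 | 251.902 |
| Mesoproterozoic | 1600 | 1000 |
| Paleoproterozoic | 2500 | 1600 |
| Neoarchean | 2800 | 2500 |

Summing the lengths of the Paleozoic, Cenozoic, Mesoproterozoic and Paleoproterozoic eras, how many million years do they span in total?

Duration is start − end for each: (538.8 − 251.902) + (66 − 0) + (1600 − 1000) + (2500 − 1600).
That is 286.898 + 66 + 600 + 900, which totals 1852.898 million years.

1852.898 million years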